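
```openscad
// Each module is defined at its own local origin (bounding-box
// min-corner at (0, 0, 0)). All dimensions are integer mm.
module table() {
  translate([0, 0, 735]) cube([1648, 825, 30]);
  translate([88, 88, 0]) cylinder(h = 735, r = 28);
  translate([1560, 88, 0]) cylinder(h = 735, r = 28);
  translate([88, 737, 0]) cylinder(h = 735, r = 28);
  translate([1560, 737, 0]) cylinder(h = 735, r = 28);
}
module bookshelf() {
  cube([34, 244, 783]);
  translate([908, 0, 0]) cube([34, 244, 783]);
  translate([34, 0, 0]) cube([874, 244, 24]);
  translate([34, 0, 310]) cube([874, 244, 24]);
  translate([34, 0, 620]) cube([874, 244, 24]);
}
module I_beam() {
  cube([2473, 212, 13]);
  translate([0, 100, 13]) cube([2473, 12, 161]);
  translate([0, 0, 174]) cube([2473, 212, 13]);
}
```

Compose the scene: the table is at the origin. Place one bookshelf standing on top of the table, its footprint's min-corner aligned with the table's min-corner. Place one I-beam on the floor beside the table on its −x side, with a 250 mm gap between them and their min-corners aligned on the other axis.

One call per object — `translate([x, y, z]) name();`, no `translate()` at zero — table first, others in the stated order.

table();
translate([0, 0, 765]) bookshelf();
translate([-2723, 0, 0]) I_beam();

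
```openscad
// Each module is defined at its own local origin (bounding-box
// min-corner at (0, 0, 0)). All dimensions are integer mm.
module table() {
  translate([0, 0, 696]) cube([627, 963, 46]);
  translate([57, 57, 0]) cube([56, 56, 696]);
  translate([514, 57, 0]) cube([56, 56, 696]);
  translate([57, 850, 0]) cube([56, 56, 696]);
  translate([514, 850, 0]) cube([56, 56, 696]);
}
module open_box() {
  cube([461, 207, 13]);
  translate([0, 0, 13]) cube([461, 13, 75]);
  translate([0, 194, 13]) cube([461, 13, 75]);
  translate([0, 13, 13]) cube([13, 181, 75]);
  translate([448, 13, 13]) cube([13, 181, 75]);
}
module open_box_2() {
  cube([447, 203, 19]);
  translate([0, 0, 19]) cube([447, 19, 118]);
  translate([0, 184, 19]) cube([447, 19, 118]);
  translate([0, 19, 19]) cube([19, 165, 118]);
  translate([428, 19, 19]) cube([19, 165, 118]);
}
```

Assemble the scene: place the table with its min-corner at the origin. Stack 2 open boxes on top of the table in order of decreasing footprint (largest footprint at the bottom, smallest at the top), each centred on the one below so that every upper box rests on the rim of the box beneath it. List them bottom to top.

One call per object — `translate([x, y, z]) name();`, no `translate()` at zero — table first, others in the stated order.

table();
translate([83, 378, 742]) open_box();
translate([90, 380, 830]) open_box_2();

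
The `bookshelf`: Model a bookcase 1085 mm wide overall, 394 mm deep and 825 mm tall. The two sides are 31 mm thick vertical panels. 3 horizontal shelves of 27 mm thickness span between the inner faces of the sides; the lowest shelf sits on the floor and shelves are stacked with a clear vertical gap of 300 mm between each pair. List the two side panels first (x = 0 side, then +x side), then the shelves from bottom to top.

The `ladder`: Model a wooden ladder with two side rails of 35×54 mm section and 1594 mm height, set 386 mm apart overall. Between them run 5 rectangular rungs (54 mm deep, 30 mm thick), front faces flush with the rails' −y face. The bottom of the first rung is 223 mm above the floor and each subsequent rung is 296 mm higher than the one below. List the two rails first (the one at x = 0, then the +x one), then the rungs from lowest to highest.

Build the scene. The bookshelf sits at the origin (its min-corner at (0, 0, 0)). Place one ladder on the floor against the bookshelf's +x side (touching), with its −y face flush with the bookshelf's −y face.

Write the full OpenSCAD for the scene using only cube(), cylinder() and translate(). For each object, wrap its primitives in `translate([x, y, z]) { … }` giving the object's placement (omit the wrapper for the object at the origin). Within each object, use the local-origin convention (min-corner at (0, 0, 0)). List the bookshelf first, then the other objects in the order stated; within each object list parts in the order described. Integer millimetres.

cube([31, 394, 825]);
translate([1054, 0, 0]) cube([31, 394, 825]);
translate([31, 0, 0]) cube([1023, 394, 27]);
translate([31, 0, 327]) cube([1023, 394, 27]);
translate([31, 0, 654]) cube([1023, 394, 27]);
translate([1085, 0, 0]) {
  cube([35, 54, 1594]);
  translate([351, 0, 0]) cube([35, 54, 1594]);
  translate([35, 0, 223]) cube([316, 54, 30]);
  translate([35, 0, 519]) cube([316, 54, 30]);
  translate([35, 0, 815]) cube([316, 54, 30]);
  translate([35, 0, 1111]) cube([316, 54, 30]);
  translate([35, 0, 1407]) cube([316, 54, 30]);
}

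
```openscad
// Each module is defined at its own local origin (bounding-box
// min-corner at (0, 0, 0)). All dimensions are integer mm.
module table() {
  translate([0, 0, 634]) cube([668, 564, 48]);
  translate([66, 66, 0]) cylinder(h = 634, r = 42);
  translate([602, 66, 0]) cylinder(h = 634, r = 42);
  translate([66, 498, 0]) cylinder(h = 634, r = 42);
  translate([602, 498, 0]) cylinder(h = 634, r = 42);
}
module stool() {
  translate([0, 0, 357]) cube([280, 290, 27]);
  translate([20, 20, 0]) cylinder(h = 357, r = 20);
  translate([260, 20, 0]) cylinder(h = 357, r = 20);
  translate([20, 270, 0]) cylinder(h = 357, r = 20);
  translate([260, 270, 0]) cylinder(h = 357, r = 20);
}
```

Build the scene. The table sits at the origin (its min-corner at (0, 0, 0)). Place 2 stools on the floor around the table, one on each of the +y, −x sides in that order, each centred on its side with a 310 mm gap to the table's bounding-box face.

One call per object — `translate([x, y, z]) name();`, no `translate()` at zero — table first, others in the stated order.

table();
translate([194, 874, 0]) stool();
translate([-590, 137, 0]) stool();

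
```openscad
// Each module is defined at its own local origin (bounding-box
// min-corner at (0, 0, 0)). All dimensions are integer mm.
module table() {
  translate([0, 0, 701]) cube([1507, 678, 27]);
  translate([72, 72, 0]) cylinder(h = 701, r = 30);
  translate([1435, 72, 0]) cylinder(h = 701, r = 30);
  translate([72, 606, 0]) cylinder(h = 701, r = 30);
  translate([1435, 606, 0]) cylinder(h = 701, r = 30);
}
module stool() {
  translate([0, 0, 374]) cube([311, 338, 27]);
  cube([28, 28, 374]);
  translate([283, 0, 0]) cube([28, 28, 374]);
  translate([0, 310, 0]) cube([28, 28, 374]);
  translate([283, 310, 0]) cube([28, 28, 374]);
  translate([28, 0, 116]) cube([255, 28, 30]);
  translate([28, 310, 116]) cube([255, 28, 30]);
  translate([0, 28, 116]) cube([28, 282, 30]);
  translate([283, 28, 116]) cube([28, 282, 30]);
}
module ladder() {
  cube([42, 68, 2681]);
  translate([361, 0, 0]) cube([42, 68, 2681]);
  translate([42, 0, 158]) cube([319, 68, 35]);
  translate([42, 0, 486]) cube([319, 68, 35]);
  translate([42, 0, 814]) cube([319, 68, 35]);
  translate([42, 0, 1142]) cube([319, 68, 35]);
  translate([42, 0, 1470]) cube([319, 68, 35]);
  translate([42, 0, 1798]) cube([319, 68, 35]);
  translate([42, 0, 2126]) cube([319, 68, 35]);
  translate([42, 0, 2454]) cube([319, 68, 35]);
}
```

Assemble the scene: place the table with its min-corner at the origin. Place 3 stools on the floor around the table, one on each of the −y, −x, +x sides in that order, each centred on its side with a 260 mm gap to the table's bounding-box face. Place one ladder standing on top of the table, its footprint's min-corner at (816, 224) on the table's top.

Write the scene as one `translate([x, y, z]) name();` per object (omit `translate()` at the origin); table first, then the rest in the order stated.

table();
translate([598, -598, 0]) stool();
translate([-571, 170, 0]) stool();
translate([1767, 170, 0]) stool();
translate([816, 224, 728]) ladder();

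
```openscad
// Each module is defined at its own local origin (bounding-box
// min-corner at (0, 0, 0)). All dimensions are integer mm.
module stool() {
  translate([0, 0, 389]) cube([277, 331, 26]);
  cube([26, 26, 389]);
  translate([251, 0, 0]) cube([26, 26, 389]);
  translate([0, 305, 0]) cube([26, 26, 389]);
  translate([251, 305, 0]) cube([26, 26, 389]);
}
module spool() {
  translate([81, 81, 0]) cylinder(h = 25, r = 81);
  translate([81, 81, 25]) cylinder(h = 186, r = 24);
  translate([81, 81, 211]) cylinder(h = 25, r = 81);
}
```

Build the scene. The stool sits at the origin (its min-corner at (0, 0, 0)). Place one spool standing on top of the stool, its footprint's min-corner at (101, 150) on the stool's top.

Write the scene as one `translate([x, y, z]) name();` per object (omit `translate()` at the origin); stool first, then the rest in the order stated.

stool();
translate([101, 150, 415]) spool();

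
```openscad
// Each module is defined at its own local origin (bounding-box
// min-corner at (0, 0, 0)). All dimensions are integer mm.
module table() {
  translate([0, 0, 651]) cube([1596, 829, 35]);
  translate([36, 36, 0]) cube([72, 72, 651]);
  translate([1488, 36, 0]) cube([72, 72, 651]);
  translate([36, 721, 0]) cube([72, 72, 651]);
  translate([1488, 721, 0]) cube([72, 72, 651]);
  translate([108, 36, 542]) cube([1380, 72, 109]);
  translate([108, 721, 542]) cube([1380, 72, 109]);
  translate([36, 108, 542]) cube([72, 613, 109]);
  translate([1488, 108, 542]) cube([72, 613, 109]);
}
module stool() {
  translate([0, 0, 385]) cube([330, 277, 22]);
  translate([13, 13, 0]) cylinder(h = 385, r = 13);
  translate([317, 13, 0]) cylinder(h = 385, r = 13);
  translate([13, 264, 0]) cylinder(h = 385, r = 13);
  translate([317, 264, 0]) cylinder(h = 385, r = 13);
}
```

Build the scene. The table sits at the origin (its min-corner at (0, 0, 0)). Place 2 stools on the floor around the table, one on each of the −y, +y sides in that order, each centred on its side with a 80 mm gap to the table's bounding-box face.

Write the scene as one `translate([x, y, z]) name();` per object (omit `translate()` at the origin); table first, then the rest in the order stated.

table();
translate([633, -357, 0]) stool();
translate([633, 909, 0]) stool();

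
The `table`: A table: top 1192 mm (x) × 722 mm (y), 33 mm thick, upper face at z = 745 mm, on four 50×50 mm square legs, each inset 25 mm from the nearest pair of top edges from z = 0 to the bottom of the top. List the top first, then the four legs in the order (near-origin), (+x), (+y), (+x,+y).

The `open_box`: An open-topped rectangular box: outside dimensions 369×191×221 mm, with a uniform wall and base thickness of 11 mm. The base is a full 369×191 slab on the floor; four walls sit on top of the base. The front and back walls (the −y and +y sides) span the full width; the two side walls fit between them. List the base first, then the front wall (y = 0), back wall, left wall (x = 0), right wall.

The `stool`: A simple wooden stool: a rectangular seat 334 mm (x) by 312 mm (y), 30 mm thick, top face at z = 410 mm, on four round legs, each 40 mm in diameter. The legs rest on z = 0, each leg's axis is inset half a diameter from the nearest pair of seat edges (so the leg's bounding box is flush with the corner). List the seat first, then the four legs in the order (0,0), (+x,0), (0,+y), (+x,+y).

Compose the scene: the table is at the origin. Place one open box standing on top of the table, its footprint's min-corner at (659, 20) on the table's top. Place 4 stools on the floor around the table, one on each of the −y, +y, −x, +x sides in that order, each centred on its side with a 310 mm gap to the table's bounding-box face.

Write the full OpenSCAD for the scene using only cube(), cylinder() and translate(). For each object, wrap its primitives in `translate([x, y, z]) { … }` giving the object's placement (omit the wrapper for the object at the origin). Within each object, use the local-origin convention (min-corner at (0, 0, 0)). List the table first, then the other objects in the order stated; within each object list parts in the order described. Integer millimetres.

translate([0, 0, 712]) cube([1192, 722, 33]);
translate([25, 25, 0]) cube([50, 50, 712]);
translate([1117, 25, 0]) cube([50, 50, 712]);
translate([25, 647, 0]) cube([50, 50, 712]);
translate([1117, 647, 0]) cube([50, 50, 712]);
translate([659, 20, 745]) {
  cube([369, 191, 11]);
  translate([0, 0, 11]) cube([369, 11, 210]);
  translate([0, 180, 11]) cube([369, 11, 210]);
  translate([0, 11, 11]) cube([11, 169, 210]);
  translate([358, 11, 11]) cube([11, 169, 210]);
}
translate([429, -622, 0]) {
  translate([0, 0, 380]) cube([334, 312, 30]);
  translate([20, 20, 0]) cylinder(h = 380, r = 20);
  translate([314, 20, 0]) cylinder(h = 380, r = 20);
  translate([20, 292, 0]) cylinder(h = 380, r = 20);
  translate([314, 292, 0]) cylinder(h = 380, r = 20);
}
translate([429, 1032, 0]) {
  translate([0, 0, 380]) cube([334, 312, 30]);
  translate([20, 20, 0]) cylinder(h = 380, r = 20);
  translate([314, 20, 0]) cylinder(h = 380, r = 20);
  translate([20, 292, 0]) cylinder(h = 380, r = 20);
  translate([314, 292, 0]) cylinder(h = 380, r = 20);
}
translate([-644, 205, 0]) {
  translate([0, 0, 380]) cube([334, 312, 30]);
  translate([20, 20, 0]) cylinder(h = 380, r = 20);
  translate([314, 20, 0]) cylinder(h = 380, r = 20);
  translate([20, 292, 0]) cylinder(h = 380, r = 20);
  translate([314, 292, 0]) cylinder(h = 380, r = 20);
}
translate([1502, 205, 0]) {
  translate([0, 0, 380]) cube([334, 312, 30]);
  translate([20, 20, 0]) cylinder(h = 380, r = 20);
  translate([314, 20, 0]) cylinder(h = 380, r = 20);
  translate([20, 292, 0]) cylinder(h = 380, r = 20);
  translate([314, 292, 0]) cylinder(h = 380, r = 20);
}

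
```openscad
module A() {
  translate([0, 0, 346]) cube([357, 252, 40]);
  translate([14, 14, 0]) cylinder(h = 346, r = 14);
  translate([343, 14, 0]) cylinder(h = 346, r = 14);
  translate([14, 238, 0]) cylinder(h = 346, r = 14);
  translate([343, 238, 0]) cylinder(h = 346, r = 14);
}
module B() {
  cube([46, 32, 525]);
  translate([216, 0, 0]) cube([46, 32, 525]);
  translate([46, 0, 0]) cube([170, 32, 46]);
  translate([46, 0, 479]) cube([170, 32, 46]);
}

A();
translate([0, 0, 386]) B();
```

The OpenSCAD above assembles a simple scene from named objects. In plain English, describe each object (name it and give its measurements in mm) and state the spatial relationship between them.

A is a four-legged stool. The seat is 357×252 mm, 40 mm thick, top at z = 386 mm. It stands on four round legs, each 28 mm in diameter, from z = 0 to the seat underside, each leg's axis is inset half a diameter from the nearest pair of seat edges (so the leg's bounding box is flush with the corner).

B is a picture frame with a 170×433 mm rectangular opening (x by z) and a uniform 46 mm border on every side. Frame depth is 32 mm along y. It is built from two vertical stiles running the full outside height and two horizontal rails spanning the gap between the stiles.

The picture frame is on top of the stool.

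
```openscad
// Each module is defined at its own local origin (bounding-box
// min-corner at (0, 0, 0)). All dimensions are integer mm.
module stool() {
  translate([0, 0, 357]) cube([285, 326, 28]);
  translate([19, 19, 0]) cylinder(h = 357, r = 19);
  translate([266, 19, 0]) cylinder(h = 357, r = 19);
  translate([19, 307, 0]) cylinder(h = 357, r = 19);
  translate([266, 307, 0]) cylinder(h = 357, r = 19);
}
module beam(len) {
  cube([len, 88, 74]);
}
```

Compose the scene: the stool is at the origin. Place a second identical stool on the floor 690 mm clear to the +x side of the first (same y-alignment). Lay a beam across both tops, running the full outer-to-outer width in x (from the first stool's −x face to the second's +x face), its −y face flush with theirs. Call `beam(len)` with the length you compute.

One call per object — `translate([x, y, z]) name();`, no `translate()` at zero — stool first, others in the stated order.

stool();
translate([975, 0, 0]) stool();
translate([0, 0, 385]) beam(1260);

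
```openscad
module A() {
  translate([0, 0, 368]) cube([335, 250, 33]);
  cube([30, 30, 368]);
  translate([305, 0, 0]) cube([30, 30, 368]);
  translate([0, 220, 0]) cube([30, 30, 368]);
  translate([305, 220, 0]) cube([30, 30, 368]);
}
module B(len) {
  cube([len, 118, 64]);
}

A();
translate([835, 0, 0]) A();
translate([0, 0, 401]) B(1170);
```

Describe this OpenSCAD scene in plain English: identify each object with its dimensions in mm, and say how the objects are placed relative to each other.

A is a simple wooden stool: a rectangular seat 335 mm (x) by 250 mm (y), 33 mm thick, top face at z = 401 mm, on four square legs, each 30×30 mm in cross-section. The legs rest on z = 0, each flush with a corner of the seat.

B is a rectangular beam 1170 mm long (x), 118 mm deep (y), 64 mm thick (z).

The beam spans the tops of two stools placed 500 mm apart, resting at z = 401 mm.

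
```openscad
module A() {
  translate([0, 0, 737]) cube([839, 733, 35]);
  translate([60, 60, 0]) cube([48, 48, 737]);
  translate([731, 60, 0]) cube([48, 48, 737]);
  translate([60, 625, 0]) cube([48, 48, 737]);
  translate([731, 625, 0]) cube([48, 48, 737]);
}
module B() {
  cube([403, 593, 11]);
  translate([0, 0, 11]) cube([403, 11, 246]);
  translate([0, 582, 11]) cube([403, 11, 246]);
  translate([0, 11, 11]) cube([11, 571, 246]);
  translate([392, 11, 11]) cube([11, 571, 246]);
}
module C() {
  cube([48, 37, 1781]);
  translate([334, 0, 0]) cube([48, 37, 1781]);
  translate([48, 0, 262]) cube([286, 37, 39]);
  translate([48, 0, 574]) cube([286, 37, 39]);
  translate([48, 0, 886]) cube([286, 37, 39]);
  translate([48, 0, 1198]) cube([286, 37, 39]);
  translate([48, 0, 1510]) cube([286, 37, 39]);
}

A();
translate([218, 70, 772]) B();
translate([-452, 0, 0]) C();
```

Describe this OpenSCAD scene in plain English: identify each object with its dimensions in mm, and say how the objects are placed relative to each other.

A is a table with a 839×733 mm rectangular top, 35 mm thick, top surface at z = 772 mm, supported by four 48×48 mm square legs, each inset 60 mm from the nearest pair of top edges, running from the floor.

B is an open storage box with external size 403×593×257 mm and wall thickness 11 mm (the base is also 11 mm thick). The base covers the whole footprint; the four walls stand on the base, with the y-facing walls full-width and the x-facing walls fitting between their inner faces.

C is a wooden ladder with two side rails of 48×37 mm section and 1781 mm height, set 382 mm apart overall. Between them run 5 rectangular rungs (37 mm deep, 39 mm thick), front faces flush with the rails' −y face. The bottom of the first rung is 262 mm above the floor and each subsequent rung is 312 mm higher than the one below.

The open box is on top of the table, centred. The ladder is on the floor beside the table on its −x side.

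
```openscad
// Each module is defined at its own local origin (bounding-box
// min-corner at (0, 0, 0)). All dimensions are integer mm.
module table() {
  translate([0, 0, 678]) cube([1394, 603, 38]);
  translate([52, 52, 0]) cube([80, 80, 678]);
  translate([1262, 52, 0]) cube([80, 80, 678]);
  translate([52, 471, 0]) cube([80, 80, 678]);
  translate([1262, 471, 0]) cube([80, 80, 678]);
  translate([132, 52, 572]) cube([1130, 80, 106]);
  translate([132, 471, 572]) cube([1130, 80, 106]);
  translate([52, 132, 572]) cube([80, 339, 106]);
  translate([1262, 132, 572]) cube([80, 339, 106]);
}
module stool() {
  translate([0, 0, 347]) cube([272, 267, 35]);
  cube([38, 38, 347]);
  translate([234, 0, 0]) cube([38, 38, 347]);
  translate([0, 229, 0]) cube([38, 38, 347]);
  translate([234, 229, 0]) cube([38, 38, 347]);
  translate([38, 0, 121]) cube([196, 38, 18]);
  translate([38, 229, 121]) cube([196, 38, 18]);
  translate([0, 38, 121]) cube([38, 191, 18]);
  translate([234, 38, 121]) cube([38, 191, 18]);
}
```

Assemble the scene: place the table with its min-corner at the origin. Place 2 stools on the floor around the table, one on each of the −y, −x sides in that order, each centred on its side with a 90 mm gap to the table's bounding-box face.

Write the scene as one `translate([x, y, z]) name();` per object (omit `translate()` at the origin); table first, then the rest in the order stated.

table();
translate([561, -357, 0]) stool();
translate([-362, 168, 0]) stool();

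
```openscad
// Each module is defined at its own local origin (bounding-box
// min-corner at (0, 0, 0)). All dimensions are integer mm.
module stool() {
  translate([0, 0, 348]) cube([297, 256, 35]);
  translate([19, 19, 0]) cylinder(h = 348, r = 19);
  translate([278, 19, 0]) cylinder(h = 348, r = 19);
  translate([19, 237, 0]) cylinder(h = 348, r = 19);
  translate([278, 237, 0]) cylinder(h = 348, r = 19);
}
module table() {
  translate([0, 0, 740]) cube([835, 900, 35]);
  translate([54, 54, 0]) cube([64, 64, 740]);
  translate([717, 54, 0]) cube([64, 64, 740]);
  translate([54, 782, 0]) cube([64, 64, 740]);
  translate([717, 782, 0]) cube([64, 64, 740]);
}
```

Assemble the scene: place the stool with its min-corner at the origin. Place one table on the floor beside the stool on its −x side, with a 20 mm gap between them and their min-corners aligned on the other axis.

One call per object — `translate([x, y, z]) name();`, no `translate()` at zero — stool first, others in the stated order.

stool();
translate([-855, 0, 0]) table();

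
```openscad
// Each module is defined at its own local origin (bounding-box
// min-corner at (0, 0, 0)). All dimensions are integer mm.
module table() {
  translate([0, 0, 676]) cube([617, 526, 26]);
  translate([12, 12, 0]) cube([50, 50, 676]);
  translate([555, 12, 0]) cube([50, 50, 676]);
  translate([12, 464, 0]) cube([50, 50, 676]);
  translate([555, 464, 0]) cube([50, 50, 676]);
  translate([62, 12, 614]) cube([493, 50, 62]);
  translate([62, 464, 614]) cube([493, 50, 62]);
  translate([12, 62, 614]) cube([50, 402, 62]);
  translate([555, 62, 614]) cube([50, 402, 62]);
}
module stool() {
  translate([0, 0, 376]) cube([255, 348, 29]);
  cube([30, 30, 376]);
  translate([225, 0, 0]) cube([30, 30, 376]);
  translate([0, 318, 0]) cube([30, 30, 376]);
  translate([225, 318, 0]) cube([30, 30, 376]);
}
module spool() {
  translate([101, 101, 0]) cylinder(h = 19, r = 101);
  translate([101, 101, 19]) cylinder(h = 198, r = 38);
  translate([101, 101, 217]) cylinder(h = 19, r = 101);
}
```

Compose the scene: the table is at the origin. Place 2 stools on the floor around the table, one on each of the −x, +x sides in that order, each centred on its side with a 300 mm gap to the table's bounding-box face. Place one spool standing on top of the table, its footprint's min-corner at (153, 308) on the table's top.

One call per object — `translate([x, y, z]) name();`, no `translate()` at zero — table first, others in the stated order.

table();
translate([-555, 89, 0]) stool();
translate([917, 89, 0]) stool();
translate([153, 308, 702]) spool();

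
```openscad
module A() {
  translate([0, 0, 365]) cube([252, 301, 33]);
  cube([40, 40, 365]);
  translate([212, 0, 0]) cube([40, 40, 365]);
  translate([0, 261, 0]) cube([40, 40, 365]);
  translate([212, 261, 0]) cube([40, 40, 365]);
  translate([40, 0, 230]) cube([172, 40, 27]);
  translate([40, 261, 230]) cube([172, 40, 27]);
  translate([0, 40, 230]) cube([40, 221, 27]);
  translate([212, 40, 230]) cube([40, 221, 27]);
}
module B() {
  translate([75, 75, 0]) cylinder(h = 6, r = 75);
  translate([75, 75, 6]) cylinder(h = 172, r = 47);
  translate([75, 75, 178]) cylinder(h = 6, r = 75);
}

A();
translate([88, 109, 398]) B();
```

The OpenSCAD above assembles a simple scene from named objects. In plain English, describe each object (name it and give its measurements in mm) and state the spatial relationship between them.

A is a simple wooden stool: a rectangular seat 252 mm (x) by 301 mm (y), 33 mm thick, top face at z = 398 mm, on four square legs, each 40×40 mm in cross-section. The legs rest on z = 0, each flush with a corner of the seat. Four stretchers, 40 mm wide and 27 mm tall, connect adjacent legs with their undersides at z = 230 mm, each running between the inner faces of the legs it joins and aligned with the legs' outer faces on the other axis.

B is a spool: two coaxial disc flanges of radius 75 mm and thickness 6 mm, joined by a core cylinder of radius 47 mm and height 172 mm. The lower flange rests on z = 0 and the three cylinders share a vertical axis.

The spool is on top of the stool.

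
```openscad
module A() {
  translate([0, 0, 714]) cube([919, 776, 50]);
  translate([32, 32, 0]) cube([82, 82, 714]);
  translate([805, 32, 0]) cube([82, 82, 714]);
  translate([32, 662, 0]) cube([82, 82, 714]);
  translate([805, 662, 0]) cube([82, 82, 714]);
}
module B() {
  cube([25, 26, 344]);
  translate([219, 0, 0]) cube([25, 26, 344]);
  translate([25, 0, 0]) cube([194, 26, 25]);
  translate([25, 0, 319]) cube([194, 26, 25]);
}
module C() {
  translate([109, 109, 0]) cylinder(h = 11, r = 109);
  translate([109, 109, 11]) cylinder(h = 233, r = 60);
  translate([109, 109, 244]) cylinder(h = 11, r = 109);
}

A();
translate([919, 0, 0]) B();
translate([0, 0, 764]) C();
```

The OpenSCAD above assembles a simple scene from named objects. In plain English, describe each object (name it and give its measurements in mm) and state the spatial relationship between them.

A is a table with a 919×776 mm rectangular top, 50 mm thick, top surface at z = 764 mm, supported by four 82×82 mm square legs, each inset 32 mm from the nearest pair of top edges, running from the floor.

B is a picture frame with a 194×294 mm rectangular opening (x by z) and a uniform 25 mm border on every side. Frame depth is 26 mm along y. It is built from two vertical stiles running the full outside height and two horizontal rails spanning the gap between the stiles.

C is a spool: two coaxial disc flanges of radius 109 mm and thickness 11 mm, joined by a core cylinder of radius 60 mm and height 233 mm. The lower flange rests on z = 0 and the three cylinders share a vertical axis.

The picture frame is against the table's +x side, with their −y faces flush. The spool is on top of the table.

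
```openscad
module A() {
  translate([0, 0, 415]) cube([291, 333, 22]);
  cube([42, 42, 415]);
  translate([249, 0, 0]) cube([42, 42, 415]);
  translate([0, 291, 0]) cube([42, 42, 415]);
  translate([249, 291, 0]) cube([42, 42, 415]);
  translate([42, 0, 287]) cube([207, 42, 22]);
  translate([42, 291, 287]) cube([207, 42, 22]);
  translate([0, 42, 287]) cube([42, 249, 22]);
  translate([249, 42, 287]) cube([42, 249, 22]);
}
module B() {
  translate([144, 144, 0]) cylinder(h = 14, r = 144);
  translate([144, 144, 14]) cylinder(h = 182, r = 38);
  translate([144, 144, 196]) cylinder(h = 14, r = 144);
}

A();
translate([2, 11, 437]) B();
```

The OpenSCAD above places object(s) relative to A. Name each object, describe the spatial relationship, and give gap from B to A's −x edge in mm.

The spool's min-x is at 2; the stool's min-x is 0; gap = 2 mm.

A is a stool. B is a spool. The spool is on top of the stool. The gap from the spool to the stool's −x edge is 2 mm.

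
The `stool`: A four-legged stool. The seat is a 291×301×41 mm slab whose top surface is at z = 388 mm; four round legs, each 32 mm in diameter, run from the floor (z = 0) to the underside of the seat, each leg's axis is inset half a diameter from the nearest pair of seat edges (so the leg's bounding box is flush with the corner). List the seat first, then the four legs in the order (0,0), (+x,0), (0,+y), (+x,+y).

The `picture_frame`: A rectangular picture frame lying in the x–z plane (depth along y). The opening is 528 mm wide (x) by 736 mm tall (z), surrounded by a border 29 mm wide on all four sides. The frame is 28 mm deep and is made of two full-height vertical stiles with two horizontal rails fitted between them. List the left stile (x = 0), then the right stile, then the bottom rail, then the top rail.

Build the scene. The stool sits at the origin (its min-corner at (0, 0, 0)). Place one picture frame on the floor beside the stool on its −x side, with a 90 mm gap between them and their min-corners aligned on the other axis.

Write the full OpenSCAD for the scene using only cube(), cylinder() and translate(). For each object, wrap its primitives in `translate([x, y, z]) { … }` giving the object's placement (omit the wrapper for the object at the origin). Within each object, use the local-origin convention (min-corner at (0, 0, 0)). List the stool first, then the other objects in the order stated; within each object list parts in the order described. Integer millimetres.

translate([0, 0, 347]) cube([291, 301, 41]);
translate([16, 16, 0]) cylinder(h = 347, r = 16);
translate([275, 16, 0]) cylinder(h = 347, r = 16);
translate([16, 285, 0]) cylinder(h = 347, r = 16);
translate([275, 285, 0]) cylinder(h = 347, r = 16);
translate([-676, 0, 0]) {
  cube([29, 28, 794]);
  translate([557, 0, 0]) cube([29, 28, 794]);
  translate([29, 0, 0]) cube([528, 28, 29]);
  translate([29, 0, 765]) cube([528, 28, 29]);
}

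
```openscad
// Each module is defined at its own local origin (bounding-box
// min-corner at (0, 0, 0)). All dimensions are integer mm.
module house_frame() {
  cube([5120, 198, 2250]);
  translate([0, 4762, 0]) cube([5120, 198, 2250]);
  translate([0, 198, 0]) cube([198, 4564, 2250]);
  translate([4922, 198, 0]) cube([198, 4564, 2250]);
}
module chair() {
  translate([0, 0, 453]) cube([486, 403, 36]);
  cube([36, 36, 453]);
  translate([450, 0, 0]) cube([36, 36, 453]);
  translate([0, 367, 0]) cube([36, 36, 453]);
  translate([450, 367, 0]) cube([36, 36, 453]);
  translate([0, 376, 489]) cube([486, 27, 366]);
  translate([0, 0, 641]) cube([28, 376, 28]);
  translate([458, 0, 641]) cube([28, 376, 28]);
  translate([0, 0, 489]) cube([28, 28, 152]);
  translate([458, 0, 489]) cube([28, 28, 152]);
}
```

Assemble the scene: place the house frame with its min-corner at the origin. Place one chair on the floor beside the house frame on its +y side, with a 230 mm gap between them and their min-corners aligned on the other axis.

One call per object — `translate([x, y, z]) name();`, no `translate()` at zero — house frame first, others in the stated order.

house_frame();
translate([0, 5190, 0]) chair();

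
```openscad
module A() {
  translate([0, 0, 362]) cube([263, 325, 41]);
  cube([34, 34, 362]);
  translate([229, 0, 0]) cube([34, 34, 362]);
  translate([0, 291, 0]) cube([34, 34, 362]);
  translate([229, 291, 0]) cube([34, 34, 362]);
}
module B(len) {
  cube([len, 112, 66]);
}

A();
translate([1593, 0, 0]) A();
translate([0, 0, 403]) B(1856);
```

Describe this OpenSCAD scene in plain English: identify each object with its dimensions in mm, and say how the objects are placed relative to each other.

A is a four-legged stool. The seat is a 263×325×41 mm slab whose top surface is at z = 403 mm; four square legs, each 34×34 mm in cross-section, run from the floor (z = 0) to the underside of the seat, each flush with a corner of the seat.

B is a rectangular beam 1856 mm long (x), 112 mm deep (y), 66 mm thick (z).

The beam spans the tops of two stools placed 1330 mm apart, resting at z = 403 mm.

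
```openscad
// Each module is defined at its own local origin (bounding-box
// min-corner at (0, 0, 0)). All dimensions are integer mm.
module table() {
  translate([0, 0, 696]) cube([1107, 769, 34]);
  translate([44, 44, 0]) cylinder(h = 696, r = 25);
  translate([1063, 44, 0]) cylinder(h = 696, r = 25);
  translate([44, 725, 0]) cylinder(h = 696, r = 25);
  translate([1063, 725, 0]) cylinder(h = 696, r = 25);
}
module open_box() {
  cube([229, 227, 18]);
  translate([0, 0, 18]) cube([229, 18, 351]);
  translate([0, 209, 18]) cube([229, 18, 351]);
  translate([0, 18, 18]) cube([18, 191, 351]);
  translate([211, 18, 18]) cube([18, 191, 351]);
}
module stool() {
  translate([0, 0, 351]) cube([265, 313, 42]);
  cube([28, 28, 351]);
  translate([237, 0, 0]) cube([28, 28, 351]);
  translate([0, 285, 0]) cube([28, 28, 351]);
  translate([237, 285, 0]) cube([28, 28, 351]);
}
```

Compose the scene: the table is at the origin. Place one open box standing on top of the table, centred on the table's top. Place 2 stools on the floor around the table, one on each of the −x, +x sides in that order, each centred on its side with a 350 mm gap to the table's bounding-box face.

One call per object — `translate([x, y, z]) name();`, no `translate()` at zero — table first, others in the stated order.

table();
translate([439, 271, 730]) open_box();
translate([-615, 228, 0]) stool();
translate([1457, 228, 0]) stool();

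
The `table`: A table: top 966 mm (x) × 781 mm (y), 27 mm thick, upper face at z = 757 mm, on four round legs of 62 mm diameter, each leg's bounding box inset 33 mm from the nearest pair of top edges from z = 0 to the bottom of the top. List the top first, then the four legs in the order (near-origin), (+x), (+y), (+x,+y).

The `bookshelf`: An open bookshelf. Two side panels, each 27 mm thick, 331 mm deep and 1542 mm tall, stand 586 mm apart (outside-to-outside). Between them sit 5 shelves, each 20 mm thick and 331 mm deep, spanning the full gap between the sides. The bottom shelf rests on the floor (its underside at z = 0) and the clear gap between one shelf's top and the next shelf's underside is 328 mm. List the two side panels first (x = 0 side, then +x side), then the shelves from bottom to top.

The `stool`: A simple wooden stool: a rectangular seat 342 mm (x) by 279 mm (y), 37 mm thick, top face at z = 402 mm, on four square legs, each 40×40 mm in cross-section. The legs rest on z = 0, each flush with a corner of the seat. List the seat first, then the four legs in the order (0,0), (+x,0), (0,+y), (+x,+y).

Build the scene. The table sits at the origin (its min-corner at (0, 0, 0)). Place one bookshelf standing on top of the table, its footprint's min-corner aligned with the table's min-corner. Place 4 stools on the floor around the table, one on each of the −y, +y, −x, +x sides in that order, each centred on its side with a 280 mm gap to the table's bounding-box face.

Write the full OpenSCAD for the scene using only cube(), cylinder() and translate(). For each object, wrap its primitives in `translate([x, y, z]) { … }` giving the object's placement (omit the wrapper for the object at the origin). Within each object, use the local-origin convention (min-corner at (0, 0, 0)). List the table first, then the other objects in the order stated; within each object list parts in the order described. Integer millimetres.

translate([0, 0, 730]) cube([966, 781, 27]);
translate([64, 64, 0]) cylinder(h = 730, r = 31);
translate([902, 64, 0]) cylinder(h = 730, r = 31);
translate([64, 717, 0]) cylinder(h = 730, r = 31);
translate([902, 717, 0]) cylinder(h = 730, r = 31);
translate([0, 0, 757]) {
  cube([27, 331, 1542]);
  translate([559, 0, 0]) cube([27, 331, 1542]);
  translate([27, 0, 0]) cube([532, 331, 20]);
  translate([27, 0, 348]) cube([532, 331, 20]);
  translate([27, 0, 696]) cube([532, 331, 20]);
  translate([27, 0, 1044]) cube([532, 331, 20]);
  translate([27, 0, 1392]) cube([532, 331, 20]);
}
translate([312, -559, 0]) {
  translate([0, 0, 365]) cube([342, 279, 37]);
  cube([40, 40, 365]);
  translate([302, 0, 0]) cube([40, 40, 365]);
  translate([0, 239, 0]) cube([40, 40, 365]);
  translate([302, 239, 0]) cube([40, 40, 365]);
}
translate([312, 1061, 0]) {
  translate([0, 0, 365]) cube([342, 279, 37]);
  cube([40, 40, 365]);
  translate([302, 0, 0]) cube([40, 40, 365]);
  translate([0, 239, 0]) cube([40, 40, 365]);
  translate([302, 239, 0]) cube([40, 40, 365]);
}
translate([-622, 251, 0]) {
  translate([0, 0, 365]) cube([342, 279, 37]);
  cube([40, 40, 365]);
  translate([302, 0, 0]) cube([40, 40, 365]);
  translate([0, 239, 0]) cube([40, 40, 365]);
  translate([302, 239, 0]) cube([40, 40, 365]);
}
translate([1246, 251, 0]) {
  translate([0, 0, 365]) cube([342, 279, 37]);
  cube([40, 40, 365]);
  translate([302, 0, 0]) cube([40, 40, 365]);
  translate([0, 239, 0]) cube([40, 40, 365]);
  translate([302, 239, 0]) cube([40, 40, 365]);
}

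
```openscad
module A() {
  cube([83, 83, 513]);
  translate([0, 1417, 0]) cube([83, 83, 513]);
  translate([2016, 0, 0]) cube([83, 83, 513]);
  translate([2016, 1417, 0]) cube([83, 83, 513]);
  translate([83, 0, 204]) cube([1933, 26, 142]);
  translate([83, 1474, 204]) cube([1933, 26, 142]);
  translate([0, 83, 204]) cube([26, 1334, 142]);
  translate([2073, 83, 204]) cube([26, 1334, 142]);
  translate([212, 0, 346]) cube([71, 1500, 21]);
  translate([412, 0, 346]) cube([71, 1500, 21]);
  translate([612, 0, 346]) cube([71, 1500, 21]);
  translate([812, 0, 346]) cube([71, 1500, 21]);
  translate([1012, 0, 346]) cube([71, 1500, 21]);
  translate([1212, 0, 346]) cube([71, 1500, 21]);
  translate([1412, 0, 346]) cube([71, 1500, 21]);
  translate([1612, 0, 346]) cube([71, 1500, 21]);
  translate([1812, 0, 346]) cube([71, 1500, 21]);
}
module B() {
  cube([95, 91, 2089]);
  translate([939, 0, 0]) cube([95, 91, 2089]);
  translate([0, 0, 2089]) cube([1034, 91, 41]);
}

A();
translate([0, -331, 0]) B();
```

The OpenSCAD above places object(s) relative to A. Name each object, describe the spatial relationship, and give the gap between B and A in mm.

A is a bed frame. B is a door frame. The door frame is on the floor beside the bed frame on its −y side. The gap between the door frame and the bed frame is 240 mm.

The door frame's nearest face is 240 mm from the bed frame's −y face.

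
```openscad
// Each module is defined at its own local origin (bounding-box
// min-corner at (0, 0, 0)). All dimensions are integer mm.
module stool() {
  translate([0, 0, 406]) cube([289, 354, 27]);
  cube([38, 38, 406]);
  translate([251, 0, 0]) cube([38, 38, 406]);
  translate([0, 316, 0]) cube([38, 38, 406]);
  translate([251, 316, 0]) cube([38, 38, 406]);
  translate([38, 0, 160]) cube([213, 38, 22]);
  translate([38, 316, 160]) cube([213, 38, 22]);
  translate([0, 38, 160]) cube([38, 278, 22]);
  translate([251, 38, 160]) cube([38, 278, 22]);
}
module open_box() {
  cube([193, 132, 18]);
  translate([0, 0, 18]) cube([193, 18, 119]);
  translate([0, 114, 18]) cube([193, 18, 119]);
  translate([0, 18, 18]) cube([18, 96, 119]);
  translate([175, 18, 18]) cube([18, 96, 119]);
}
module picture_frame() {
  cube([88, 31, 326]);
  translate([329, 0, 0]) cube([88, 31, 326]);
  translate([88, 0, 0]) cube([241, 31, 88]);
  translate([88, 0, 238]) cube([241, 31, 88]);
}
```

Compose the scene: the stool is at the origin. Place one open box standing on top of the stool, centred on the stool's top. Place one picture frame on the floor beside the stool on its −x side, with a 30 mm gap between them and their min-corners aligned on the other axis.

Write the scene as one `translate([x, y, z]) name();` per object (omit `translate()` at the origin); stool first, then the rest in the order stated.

stool();
translate([48, 111, 433]) open_box();
translate([-447, 0, 0]) picture_frame();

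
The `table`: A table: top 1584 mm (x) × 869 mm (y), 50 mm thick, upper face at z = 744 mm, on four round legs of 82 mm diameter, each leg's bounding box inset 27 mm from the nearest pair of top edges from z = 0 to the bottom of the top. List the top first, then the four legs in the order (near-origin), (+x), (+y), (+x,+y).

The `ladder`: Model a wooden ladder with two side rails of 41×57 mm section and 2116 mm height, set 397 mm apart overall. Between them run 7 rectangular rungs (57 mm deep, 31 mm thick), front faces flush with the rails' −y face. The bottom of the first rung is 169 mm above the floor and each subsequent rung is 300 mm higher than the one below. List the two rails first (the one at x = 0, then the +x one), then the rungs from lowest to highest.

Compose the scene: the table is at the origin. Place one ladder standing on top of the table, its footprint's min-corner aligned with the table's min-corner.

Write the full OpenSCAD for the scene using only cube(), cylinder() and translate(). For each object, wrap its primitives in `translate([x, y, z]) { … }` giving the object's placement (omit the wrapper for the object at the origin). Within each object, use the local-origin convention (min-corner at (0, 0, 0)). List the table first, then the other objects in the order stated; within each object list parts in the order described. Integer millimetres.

translate([0, 0, 694]) cube([1584, 869, 50]);
translate([68, 68, 0]) cylinder(h = 694, r = 41);
translate([1516, 68, 0]) cylinder(h = 694, r = 41);
translate([68, 801, 0]) cylinder(h = 694, r = 41);
translate([1516, 801, 0]) cylinder(h = 694, r = 41);
translate([0, 0, 744]) {
  cube([41, 57, 2116]);
  translate([356, 0, 0]) cube([41, 57, 2116]);
  translate([41, 0, 169]) cube([315, 57, 31]);
  translate([41, 0, 469]) cube([315, 57, 31]);
  translate([41, 0, 769]) cube([315, 57, 31]);
  translate([41, 0, 1069]) cube([315, 57, 31]);
  translate([41, 0, 1369]) cube([315, 57, 31]);
  translate([41, 0, 1669]) cube([315, 57, 31]);
  translate([41, 0, 1969]) cube([315, 57, 31]);
}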